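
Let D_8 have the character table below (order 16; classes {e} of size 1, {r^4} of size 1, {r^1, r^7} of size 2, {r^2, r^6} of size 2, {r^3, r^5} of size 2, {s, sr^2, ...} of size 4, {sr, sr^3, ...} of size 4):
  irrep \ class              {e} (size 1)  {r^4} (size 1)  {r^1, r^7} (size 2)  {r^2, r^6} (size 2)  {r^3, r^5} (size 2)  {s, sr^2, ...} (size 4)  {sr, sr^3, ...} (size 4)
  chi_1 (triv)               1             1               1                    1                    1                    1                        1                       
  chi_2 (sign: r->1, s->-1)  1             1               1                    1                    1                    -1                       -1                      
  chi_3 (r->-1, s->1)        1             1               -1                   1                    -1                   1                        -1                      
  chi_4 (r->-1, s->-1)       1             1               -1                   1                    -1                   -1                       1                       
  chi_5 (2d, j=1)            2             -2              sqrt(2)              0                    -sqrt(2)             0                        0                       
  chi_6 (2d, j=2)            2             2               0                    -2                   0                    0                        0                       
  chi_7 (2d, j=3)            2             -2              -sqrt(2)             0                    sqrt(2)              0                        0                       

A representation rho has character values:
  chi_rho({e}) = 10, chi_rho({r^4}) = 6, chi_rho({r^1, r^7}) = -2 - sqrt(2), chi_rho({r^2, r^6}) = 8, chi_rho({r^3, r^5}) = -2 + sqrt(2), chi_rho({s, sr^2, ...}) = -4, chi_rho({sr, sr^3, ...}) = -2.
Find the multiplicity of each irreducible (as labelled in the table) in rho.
Multiplicities: chi_1: 0, chi_2: 3, chi_3: 2, chi_4: 3, chi_5: 0, chi_6: 0, chi_7: 1.

Derivation: Use <chi_rho, chi> = (1/|G|) sum_C |C| * chi_rho(C) * conj(chi(C)) with |G| = 16 for each irreducible chi in the table:
  <chi_rho, chi_1> = (1/16)[1*(10)*conj(1) + 1*(6)*conj(1) + 2*(-2 - sqrt(2))*conj(1) + 2*(8)*conj(1) + 2*(-2 + sqrt(2))*conj(1) + 4*(-4)*conj(1) + 4*(-2)*conj(1)]
      = (1/16)[(10) + (6) + (-4 - 2*sqrt(2)) + (16) + (-4 + 2*sqrt(2)) + (-16) + (-8)] = 0/16 = 0
  <chi_rho, chi_2> = (1/16)[1*(10)*conj(1) + 1*(6)*conj(1) + 2*(-2 - sqrt(2))*conj(1) + 2*(8)*conj(1) + 2*(-2 + sqrt(2))*conj(1) + 4*(-4)*conj(-1) + 4*(-2)*conj(-1)]
      = (1/16)[(10) + (6) + (-4 - 2*sqrt(2)) + (16) + (-4 + 2*sqrt(2)) + (16) + (8)] = 48/16 = 3
  <chi_rho, chi_3> = (1/16)[1*(10)*conj(1) + 1*(6)*conj(1) + 2*(-2 - sqrt(2))*conj(-1) + 2*(8)*conj(1) + 2*(-2 + sqrt(2))*conj(-1) + 4*(-4)*conj(1) + 4*(-2)*conj(-1)]
      = (1/16)[(10) + (6) + (2*sqrt(2) + 4) + (16) + (4 - 2*sqrt(2)) + (-16) + (8)] = 32/16 = 2
  <chi_rho, chi_4> = (1/16)[1*(10)*conj(1) + 1*(6)*conj(1) + 2*(-2 - sqrt(2))*conj(-1) + 2*(8)*conj(1) + 2*(-2 + sqrt(2))*conj(-1) + 4*(-4)*conj(-1) + 4*(-2)*conj(1)]
      = (1/16)[(10) + (6) + (2*sqrt(2) + 4) + (16) + (4 - 2*sqrt(2)) + (16) + (-8)] = 48/16 = 3
  <chi_rho, chi_5> = (1/16)[1*(10)*conj(2) + 1*(6)*conj(-2) + 2*(-2 - sqrt(2))*conj(sqrt(2)) + 2*(8)*conj(0) + 2*(-2 + sqrt(2))*conj(-sqrt(2)) + 4*(-4)*conj(0) + 4*(-2)*conj(0)]
      = (1/16)[(20) + (-12) + (-4*sqrt(2) - 4) + (0) + (-4 + 4*sqrt(2)) + (0) + (0)] = 0/16 = 0
  <chi_rho, chi_6> = (1/16)[1*(10)*conj(2) + 1*(6)*conj(2) + 2*(-2 - sqrt(2))*conj(0) + 2*(8)*conj(-2) + 2*(-2 + sqrt(2))*conj(0) + 4*(-4)*conj(0) + 4*(-2)*conj(0)]
      = (1/16)[(20) + (12) + (0) + (-32) + (0) + (0) + (0)] = 0/16 = 0
  <chi_rho, chi_7> = (1/16)[1*(10)*conj(2) + 1*(6)*conj(-2) + 2*(-2 - sqrt(2))*conj(-sqrt(2)) + 2*(8)*conj(0) + 2*(-2 + sqrt(2))*conj(sqrt(2)) + 4*(-4)*conj(0) + 4*(-2)*conj(0)]
      = (1/16)[(20) + (-12) + (4 + 4*sqrt(2)) + (0) + (4 - 4*sqrt(2)) + (0) + (0)] = 16/16 = 1
Dimension check: dim(rho) = sum (mult * dim) = 0*1 + 3*1 + 2*1 + 3*1 + 0*2 + 0*2 + 1*2 = 10 = chi_rho(e) = 10.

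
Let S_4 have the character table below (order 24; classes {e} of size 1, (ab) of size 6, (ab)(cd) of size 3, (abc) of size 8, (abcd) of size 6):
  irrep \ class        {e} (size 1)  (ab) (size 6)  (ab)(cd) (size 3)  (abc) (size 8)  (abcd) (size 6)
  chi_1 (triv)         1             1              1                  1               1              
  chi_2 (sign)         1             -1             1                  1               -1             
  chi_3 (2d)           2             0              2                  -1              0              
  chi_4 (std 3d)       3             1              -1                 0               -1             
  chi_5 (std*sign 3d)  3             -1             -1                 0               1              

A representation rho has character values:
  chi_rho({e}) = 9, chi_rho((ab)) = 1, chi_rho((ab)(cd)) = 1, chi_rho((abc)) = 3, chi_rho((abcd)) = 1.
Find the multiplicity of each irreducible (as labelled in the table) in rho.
Multiplicities: chi_1: 2, chi_2: 1, chi_3: 0, chi_4: 1, chi_5: 1.

Details: Use <chi_rho, chi> = (1/|G|) sum_C |C| * chi_rho(C) * conj(chi(C)) with |G| = 24 for each irreducible chi in the table:
  <chi_rho, chi_1> = (1/24)[1*(9)*conj(1) + 6*(1)*conj(1) + 3*(1)*conj(1) + 8*(3)*conj(1) + 6*(1)*conj(1)]
      = (1/24)[(9) + (6) + (3) + (24) + (6)] = 48/24 = 2
  <chi_rho, chi_2> = (1/24)[1*(9)*conj(1) + 6*(1)*conj(-1) + 3*(1)*conj(1) + 8*(3)*conj(1) + 6*(1)*conj(-1)]
      = (1/24)[(9) + (-6) + (3) + (24) + (-6)] = 24/24 = 1
  <chi_rho, chi_3> = (1/24)[1*(9)*conj(2) + 6*(1)*conj(0) + 3*(1)*conj(2) + 8*(3)*conj(-1) + 6*(1)*conj(0)]
      = (1/24)[(18) + (0) + (6) + (-24) + (0)] = 0/24 = 0
  <chi_rho, chi_4> = (1/24)[1*(9)*conj(3) + 6*(1)*conj(1) + 3*(1)*conj(-1) + 8*(3)*conj(0) + 6*(1)*conj(-1)]
      = (1/24)[(27) + (6) + (-3) + (0) + (-6)] = 24/24 = 1
  <chi_rho, chi_5> = (1/24)[1*(9)*conj(3) + 6*(1)*conj(-1) + 3*(1)*conj(-1) + 8*(3)*conj(0) + 6*(1)*conj(1)]
      = (1/24)[(27) + (-6) + (-3) + (0) + (6)] = 24/24 = 1
Dimension check: dim(rho) = sum (mult * dim) = 2*1 + 1*1 + 0*2 + 1*3 + 1*3 = 9 = chi_rho(e) = 9.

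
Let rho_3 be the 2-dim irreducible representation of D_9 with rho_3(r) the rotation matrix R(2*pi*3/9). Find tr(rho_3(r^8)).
chi_{rho_3}(r^8) = 2*cos(2*pi*3*8/9) = -1

Reasoning: rho_3(r^8) is rotation by angle 2*pi*3*8/9, whose trace is 2*cos(2*pi*3*8/9) = -1.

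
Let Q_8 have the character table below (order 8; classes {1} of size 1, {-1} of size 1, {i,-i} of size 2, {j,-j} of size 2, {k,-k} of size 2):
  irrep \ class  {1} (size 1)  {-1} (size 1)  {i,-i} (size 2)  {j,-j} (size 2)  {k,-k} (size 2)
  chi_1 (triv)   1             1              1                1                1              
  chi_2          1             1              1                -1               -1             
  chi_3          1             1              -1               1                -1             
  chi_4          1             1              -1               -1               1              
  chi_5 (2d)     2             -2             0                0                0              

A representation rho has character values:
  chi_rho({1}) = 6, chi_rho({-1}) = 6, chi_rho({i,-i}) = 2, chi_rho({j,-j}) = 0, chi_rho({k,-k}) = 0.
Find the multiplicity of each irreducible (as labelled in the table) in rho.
Multiplicities: chi_1: 2, chi_2: 2, chi_3: 1, chi_4: 1, chi_5: 0.

Derivation: Use <chi_rho, chi> = (1/|G|) sum_C |C| * chi_rho(C) * conj(chi(C)) with |G| = 8 for each irreducible chi in the table:
  <chi_rho, chi_1> = (1/8)[1*(6)*conj(1) + 1*(6)*conj(1) + 2*(2)*conj(1) + 2*(0)*conj(1) + 2*(0)*conj(1)]
      = (1/8)[(6) + (6) + (4) + (0) + (0)] = 16/8 = 2
  <chi_rho, chi_2> = (1/8)[1*(6)*conj(1) + 1*(6)*conj(1) + 2*(2)*conj(1) + 2*(0)*conj(-1) + 2*(0)*conj(-1)]
      = (1/8)[(6) + (6) + (4) + (0) + (0)] = 16/8 = 2
  <chi_rho, chi_3> = (1/8)[1*(6)*conj(1) + 1*(6)*conj(1) + 2*(2)*conj(-1) + 2*(0)*conj(1) + 2*(0)*conj(-1)]
      = (1/8)[(6) + (6) + (-4) + (0) + (0)] = 8/8 = 1
  <chi_rho, chi_4> = (1/8)[1*(6)*conj(1) + 1*(6)*conj(1) + 2*(2)*conj(-1) + 2*(0)*conj(-1) + 2*(0)*conj(1)]
      = (1/8)[(6) + (6) + (-4) + (0) + (0)] = 8/8 = 1
  <chi_rho, chi_5> = (1/8)[1*(6)*conj(2) + 1*(6)*conj(-2) + 2*(2)*conj(0) + 2*(0)*conj(0) + 2*(0)*conj(0)]
      = (1/8)[(12) + (-12) + (0) + (0) + (0)] = 0/8 = 0
Dimension check: dim(rho) = sum (mult * dim) = 2*1 + 2*1 + 1*1 + 1*1 + 0*2 = 6 = chi_rho(e) = 6.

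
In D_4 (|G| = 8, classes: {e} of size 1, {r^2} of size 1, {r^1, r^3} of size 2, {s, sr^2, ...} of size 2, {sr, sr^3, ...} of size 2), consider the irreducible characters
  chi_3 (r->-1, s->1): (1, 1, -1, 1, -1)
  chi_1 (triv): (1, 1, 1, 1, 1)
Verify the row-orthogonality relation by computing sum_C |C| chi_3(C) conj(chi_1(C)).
Sum = 0; so <chi_3, chi_1> = 0 (distinct irreducibles are orthogonal).

Justification: Compute term by term over conjugacy classes (|C| * chi_3(C) * conj(chi_1(C))):
  1*(1)*conj(1) + 1*(1)*conj(1) + 2*(-1)*conj(1) + 2*(1)*conj(1) + 2*(-1)*conj(1)
  = (1) + (1) + (-2) + (2) + (-2)
  = 0.
Dividing by |G| = 8 gives 0/8 = 0, matching the row-orthogonality relation <chi_3, chi_1> = [chi_3 = chi_1].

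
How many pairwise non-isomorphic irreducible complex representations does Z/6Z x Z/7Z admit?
42

Explanation: The number of irreducible complex representations of a finite group equals its number of conjugacy classes. Z/6Z x Z/7Z is abelian of order 42, so every element is its own conjugacy class: 42 classes, so Z/6Z x Z/7Z (order 42) has exactly 42 irreducible complex representations.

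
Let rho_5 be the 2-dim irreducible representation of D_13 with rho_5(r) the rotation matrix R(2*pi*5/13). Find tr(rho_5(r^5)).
chi_{rho_5}(r^5) = 2*cos(2*pi*5*5/13) = 2*cos(2*pi/13)

Derivation: rho_5(r^5) is rotation by angle 2*pi*5*5/13, whose trace is 2*cos(2*pi*5*5/13) = 2*cos(2*pi/13).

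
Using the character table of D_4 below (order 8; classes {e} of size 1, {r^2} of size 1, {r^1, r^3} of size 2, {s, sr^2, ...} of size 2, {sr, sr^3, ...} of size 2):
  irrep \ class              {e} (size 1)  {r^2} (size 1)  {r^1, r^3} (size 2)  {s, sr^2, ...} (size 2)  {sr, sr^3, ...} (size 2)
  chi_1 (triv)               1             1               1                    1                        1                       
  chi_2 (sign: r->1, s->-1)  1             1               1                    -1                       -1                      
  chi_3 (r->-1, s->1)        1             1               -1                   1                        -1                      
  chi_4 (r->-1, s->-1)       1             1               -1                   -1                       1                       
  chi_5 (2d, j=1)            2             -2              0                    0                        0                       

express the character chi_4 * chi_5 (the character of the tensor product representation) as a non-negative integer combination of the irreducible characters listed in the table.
chi_4 tensor chi_5 = chi_5 (all other irreducibles have multiplicity 0).

Solution. The character of a tensor product is the pointwise product (chi_4 * chi_5)(C) = chi_4(C) * chi_5(C):
  {e}: (1)*(2), {r^2}: (1)*(-2), {r^1, r^3}: (-1)*(0), {s, sr^2, ...}: (-1)*(0), {sr, sr^3, ...}: (1)*(0)
so (chi_4 * chi_5) takes values
  {e} -> 2, {r^2} -> -2, {r^1, r^3} -> 0, {s, sr^2, ...} -> 0, {sr, sr^3, ...} -> 0.
Now take the inner product of this character with each irreducible chi from the table, <chi_4*chi_5, chi> = (1/8) sum_C |C| (chi_4*chi_5)(C) conj(chi(C)):
  <chi_4*chi_5, chi_1> = (1/8)[1*(2)*conj(1) + 1*(-2)*conj(1) + 2*(0)*conj(1) + 2*(0)*conj(1) + 2*(0)*conj(1)]
      = (1/8)[(2) + (-2) + (0) + (0) + (0)] = 0/8 = 0
  <chi_4*chi_5, chi_2> = (1/8)[1*(2)*conj(1) + 1*(-2)*conj(1) + 2*(0)*conj(1) + 2*(0)*conj(-1) + 2*(0)*conj(-1)]
      = (1/8)[(2) + (-2) + (0) + (0) + (0)] = 0/8 = 0
  <chi_4*chi_5, chi_3> = (1/8)[1*(2)*conj(1) + 1*(-2)*conj(1) + 2*(0)*conj(-1) + 2*(0)*conj(1) + 2*(0)*conj(-1)]
      = (1/8)[(2) + (-2) + (0) + (0) + (0)] = 0/8 = 0
  <chi_4*chi_5, chi_4> = (1/8)[1*(2)*conj(1) + 1*(-2)*conj(1) + 2*(0)*conj(-1) + 2*(0)*conj(-1) + 2*(0)*conj(1)]
      = (1/8)[(2) + (-2) + (0) + (0) + (0)] = 0/8 = 0
  <chi_4*chi_5, chi_5> = (1/8)[1*(2)*conj(2) + 1*(-2)*conj(-2) + 2*(0)*conj(0) + 2*(0)*conj(0) + 2*(0)*conj(0)]
      = (1/8)[(4) + (4) + (0) + (0) + (0)] = 8/8 = 1
Hence the multiplicities are chi_5: 1. Dimension check: dim(chi_4)*dim(chi_5) = 1*2 = 2 and sum (mult * dim) = 1*2 = 2.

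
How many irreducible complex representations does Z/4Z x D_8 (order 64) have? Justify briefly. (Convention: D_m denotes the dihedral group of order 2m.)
28

Explanation: The number of irreducible complex representations of a finite group equals its number of conjugacy classes. For a direct product, #classes(G x H) = #classes(G) * #classes(H). Z/4Z has 4 classes (abelian), D_8 has 7 classes, so 4 * 7 = 28, so Z/4Z x D_8 (order 64) has exactly 28 irreducible complex representations.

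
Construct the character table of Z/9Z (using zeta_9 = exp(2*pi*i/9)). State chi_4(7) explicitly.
Character table of Z/9Z (irreps indexed chi_0,...,chi_8 with chi_k(m) = zeta_9^(k*m), zeta_9 = exp(2*pi*i/9)):
  irrep \ class  {0} (size 1)  {1} (size 1)    {2} (size 1)    {3} (size 1)    {4} (size 1)    {5} (size 1)    {6} (size 1)    {7} (size 1)    {8} (size 1)  
  chi_0          1             1               1               1               1               1               1               1               1             
  chi_1          1             exp(2*I*pi/9)   exp(4*I*pi/9)   exp(2*I*pi/3)   exp(8*I*pi/9)   exp(-8*I*pi/9)  exp(-2*I*pi/3)  exp(-4*I*pi/9)  exp(-2*I*pi/9)
  chi_2          1             exp(4*I*pi/9)   exp(8*I*pi/9)   exp(-2*I*pi/3)  exp(-2*I*pi/9)  exp(2*I*pi/9)   exp(2*I*pi/3)   exp(-8*I*pi/9)  exp(-4*I*pi/9)
  chi_3          1             exp(2*I*pi/3)   exp(-2*I*pi/3)  1               exp(2*I*pi/3)   exp(-2*I*pi/3)  1               exp(2*I*pi/3)   exp(-2*I*pi/3)
  chi_4          1             exp(8*I*pi/9)   exp(-2*I*pi/9)  exp(2*I*pi/3)   exp(-4*I*pi/9)  exp(4*I*pi/9)   exp(-2*I*pi/3)  exp(2*I*pi/9)   exp(-8*I*pi/9)
  chi_5          1             exp(-8*I*pi/9)  exp(2*I*pi/9)   exp(-2*I*pi/3)  exp(4*I*pi/9)   exp(-4*I*pi/9)  exp(2*I*pi/3)   exp(-2*I*pi/9)  exp(8*I*pi/9) 
  chi_6          1             exp(-2*I*pi/3)  exp(2*I*pi/3)   1               exp(-2*I*pi/3)  exp(2*I*pi/3)   1               exp(-2*I*pi/3)  exp(2*I*pi/3) 
  chi_7          1             exp(-4*I*pi/9)  exp(-8*I*pi/9)  exp(2*I*pi/3)   exp(2*I*pi/9)   exp(-2*I*pi/9)  exp(-2*I*pi/3)  exp(8*I*pi/9)   exp(4*I*pi/9) 
  chi_8          1             exp(-2*I*pi/9)  exp(-4*I*pi/9)  exp(-2*I*pi/3)  exp(-8*I*pi/9)  exp(8*I*pi/9)   exp(2*I*pi/3)   exp(4*I*pi/9)   exp(2*I*pi/9) 

Spot check: chi_4(7) = zeta_9^(4*7) = zeta_9^28 = exp(2*I*pi/9).

Reasoning: Z/9Z is abelian, so all 9 irreducible complex representations are 1-dimensional. They are given by chi_k(m) = zeta_9^(k*m) for k = 0,...,8. Row orthogonality: sum_m chi_k(m) conj(chi_l(m)) = 9 * [k = l].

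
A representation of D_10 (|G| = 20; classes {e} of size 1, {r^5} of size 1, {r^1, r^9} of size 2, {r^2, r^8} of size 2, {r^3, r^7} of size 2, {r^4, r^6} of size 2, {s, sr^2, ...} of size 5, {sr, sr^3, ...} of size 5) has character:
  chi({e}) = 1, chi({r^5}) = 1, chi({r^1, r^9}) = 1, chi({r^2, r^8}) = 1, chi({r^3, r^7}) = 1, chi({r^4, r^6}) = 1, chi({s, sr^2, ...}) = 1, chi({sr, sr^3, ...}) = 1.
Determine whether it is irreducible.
Irreducible: <chi, chi> = 1.

Explanation: <chi, chi> = (1/|G|) sum_C |C| * |chi(C)|^2 = (1/20)[1*|1|^2 + 1*|1|^2 + 2*|1|^2 + 2*|1|^2 + 2*|1|^2 + 2*|1|^2 + 5*|1|^2 + 5*|1|^2]
  = (1/20)[(1) + (1) + (2) + (2) + (2) + (2) + (5) + (5)] = 20/20 = 1.
A character is irreducible iff <chi, chi> = 1, so this representation is irreducible.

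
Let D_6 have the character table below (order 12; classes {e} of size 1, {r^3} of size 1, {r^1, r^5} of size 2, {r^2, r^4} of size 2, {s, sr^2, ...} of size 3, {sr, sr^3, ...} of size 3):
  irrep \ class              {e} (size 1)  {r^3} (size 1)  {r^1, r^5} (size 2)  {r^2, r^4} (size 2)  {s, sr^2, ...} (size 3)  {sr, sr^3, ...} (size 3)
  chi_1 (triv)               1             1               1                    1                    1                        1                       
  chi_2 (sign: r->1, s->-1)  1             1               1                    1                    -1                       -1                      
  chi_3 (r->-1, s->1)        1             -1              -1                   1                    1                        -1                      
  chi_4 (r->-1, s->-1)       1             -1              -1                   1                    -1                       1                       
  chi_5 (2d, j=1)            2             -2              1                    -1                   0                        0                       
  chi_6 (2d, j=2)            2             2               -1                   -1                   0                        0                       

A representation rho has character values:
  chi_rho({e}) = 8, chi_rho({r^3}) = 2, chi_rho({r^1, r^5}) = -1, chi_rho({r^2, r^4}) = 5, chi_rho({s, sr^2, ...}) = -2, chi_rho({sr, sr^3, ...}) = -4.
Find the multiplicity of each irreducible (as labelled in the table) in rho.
Multiplicities: chi_1: 0, chi_2: 3, chi_3: 2, chi_4: 1, chi_5: 0, chi_6: 1.

Explanation: Use <chi_rho, chi> = (1/|G|) sum_C |C| * chi_rho(C) * conj(chi(C)) with |G| = 12 for each irreducible chi in the table:
  <chi_rho, chi_1> = (1/12)[1*(8)*conj(1) + 1*(2)*conj(1) + 2*(-1)*conj(1) + 2*(5)*conj(1) + 3*(-2)*conj(1) + 3*(-4)*conj(1)]
      = (1/12)[(8) + (2) + (-2) + (10) + (-6) + (-12)] = 0/12 = 0
  <chi_rho, chi_2> = (1/12)[1*(8)*conj(1) + 1*(2)*conj(1) + 2*(-1)*conj(1) + 2*(5)*conj(1) + 3*(-2)*conj(-1) + 3*(-4)*conj(-1)]
      = (1/12)[(8) + (2) + (-2) + (10) + (6) + (12)] = 36/12 = 3
  <chi_rho, chi_3> = (1/12)[1*(8)*conj(1) + 1*(2)*conj(-1) + 2*(-1)*conj(-1) + 2*(5)*conj(1) + 3*(-2)*conj(1) + 3*(-4)*conj(-1)]
      = (1/12)[(8) + (-2) + (2) + (10) + (-6) + (12)] = 24/12 = 2
  <chi_rho, chi_4> = (1/12)[1*(8)*conj(1) + 1*(2)*conj(-1) + 2*(-1)*conj(-1) + 2*(5)*conj(1) + 3*(-2)*conj(-1) + 3*(-4)*conj(1)]
      = (1/12)[(8) + (-2) + (2) + (10) + (6) + (-12)] = 12/12 = 1
  <chi_rho, chi_5> = (1/12)[1*(8)*conj(2) + 1*(2)*conj(-2) + 2*(-1)*conj(1) + 2*(5)*conj(-1) + 3*(-2)*conj(0) + 3*(-4)*conj(0)]
      = (1/12)[(16) + (-4) + (-2) + (-10) + (0) + (0)] = 0/12 = 0
  <chi_rho, chi_6> = (1/12)[1*(8)*conj(2) + 1*(2)*conj(2) + 2*(-1)*conj(-1) + 2*(5)*conj(-1) + 3*(-2)*conj(0) + 3*(-4)*conj(0)]
      = (1/12)[(16) + (4) + (2) + (-10) + (0) + (0)] = 12/12 = 1
Dimension check: dim(rho) = sum (mult * dim) = 0*1 + 3*1 + 2*1 + 1*1 + 0*2 + 1*2 = 8 = chi_rho(e) = 8.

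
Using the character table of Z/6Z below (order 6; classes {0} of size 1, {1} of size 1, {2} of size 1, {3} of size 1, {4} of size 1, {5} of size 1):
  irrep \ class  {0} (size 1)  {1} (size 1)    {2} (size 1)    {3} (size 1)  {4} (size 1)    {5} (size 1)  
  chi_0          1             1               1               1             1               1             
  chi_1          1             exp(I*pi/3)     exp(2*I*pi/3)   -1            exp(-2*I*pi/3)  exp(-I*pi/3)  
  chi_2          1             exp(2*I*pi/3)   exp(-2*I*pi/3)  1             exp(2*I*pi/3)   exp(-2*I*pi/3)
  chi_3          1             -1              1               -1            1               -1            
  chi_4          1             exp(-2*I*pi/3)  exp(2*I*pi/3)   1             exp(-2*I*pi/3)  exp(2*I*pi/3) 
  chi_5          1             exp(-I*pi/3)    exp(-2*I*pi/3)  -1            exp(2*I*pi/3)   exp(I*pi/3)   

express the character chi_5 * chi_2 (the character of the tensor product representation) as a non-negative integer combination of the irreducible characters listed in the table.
chi_5 tensor chi_2 = chi_1 (all other irreducibles have multiplicity 0).

Solution. The character of a tensor product is the pointwise product (chi_5 * chi_2)(C) = chi_5(C) * chi_2(C):
  {0}: (1)*(1), {1}: (exp(-I*pi/3))*(exp(2*I*pi/3)), {2}: (exp(-2*I*pi/3))*(exp(-2*I*pi/3)), {3}: (-1)*(1), {4}: (exp(2*I*pi/3))*(exp(2*I*pi/3)), {5}: (exp(I*pi/3))*(exp(-2*I*pi/3))
so (chi_5 * chi_2) takes values
  {0} -> 1, {1} -> exp(I*pi/3), {2} -> exp(2*I*pi/3), {3} -> -1, {4} -> exp(-2*I*pi/3), {5} -> exp(-I*pi/3).
Now take the inner product of this character with each irreducible chi from the table, <chi_5*chi_2, chi> = (1/6) sum_C |C| (chi_5*chi_2)(C) conj(chi(C)):
  <chi_5*chi_2, chi_0> = (1/6)[1*(1)*conj(1) + 1*(exp(I*pi/3))*conj(1) + 1*(exp(2*I*pi/3))*conj(1) + 1*(-1)*conj(1) + 1*(exp(-2*I*pi/3))*conj(1) + 1*(exp(-I*pi/3))*conj(1)]
      = (1/6)[(1) + (exp(I*pi/3)) + (exp(2*I*pi/3)) + (-1) + (exp(-2*I*pi/3)) + (exp(-I*pi/3))] = 0/6 = 0
  <chi_5*chi_2, chi_1> = (1/6)[1*(1)*conj(1) + 1*(exp(I*pi/3))*conj(exp(I*pi/3)) + 1*(exp(2*I*pi/3))*conj(exp(2*I*pi/3)) + 1*(-1)*conj(-1) + 1*(exp(-2*I*pi/3))*conj(exp(-2*I*pi/3)) + 1*(exp(-I*pi/3))*conj(exp(-I*pi/3))]
      = (1/6)[(1) + (1) + (1) + (1) + (1) + (1)] = 6/6 = 1
  <chi_5*chi_2, chi_2> = (1/6)[1*(1)*conj(1) + 1*(exp(I*pi/3))*conj(exp(2*I*pi/3)) + 1*(exp(2*I*pi/3))*conj(exp(-2*I*pi/3)) + 1*(-1)*conj(1) + 1*(exp(-2*I*pi/3))*conj(exp(2*I*pi/3)) + 1*(exp(-I*pi/3))*conj(exp(-2*I*pi/3))]
      = (1/6)[(1) + (exp(-I*pi/3)) + (exp(-2*I*pi/3)) + (-1) + (exp(2*I*pi/3)) + (exp(I*pi/3))] = 0/6 = 0
  <chi_5*chi_2, chi_3> = (1/6)[1*(1)*conj(1) + 1*(exp(I*pi/3))*conj(-1) + 1*(exp(2*I*pi/3))*conj(1) + 1*(-1)*conj(-1) + 1*(exp(-2*I*pi/3))*conj(1) + 1*(exp(-I*pi/3))*conj(-1)]
      = (1/6)[(1) + (-exp(I*pi/3)) + (exp(2*I*pi/3)) + (1) + (exp(-2*I*pi/3)) + (-exp(-I*pi/3))] = 0/6 = 0
  <chi_5*chi_2, chi_4> = (1/6)[1*(1)*conj(1) + 1*(exp(I*pi/3))*conj(exp(-2*I*pi/3)) + 1*(exp(2*I*pi/3))*conj(exp(2*I*pi/3)) + 1*(-1)*conj(1) + 1*(exp(-2*I*pi/3))*conj(exp(-2*I*pi/3)) + 1*(exp(-I*pi/3))*conj(exp(2*I*pi/3))]
      = (1/6)[(1) + (-1) + (1) + (-1) + (1) + (-1)] = 0/6 = 0
  <chi_5*chi_2, chi_5> = (1/6)[1*(1)*conj(1) + 1*(exp(I*pi/3))*conj(exp(-I*pi/3)) + 1*(exp(2*I*pi/3))*conj(exp(-2*I*pi/3)) + 1*(-1)*conj(-1) + 1*(exp(-2*I*pi/3))*conj(exp(2*I*pi/3)) + 1*(exp(-I*pi/3))*conj(exp(I*pi/3))]
      = (1/6)[(1) + (exp(2*I*pi/3)) + (exp(-2*I*pi/3)) + (1) + (exp(2*I*pi/3)) + (exp(-2*I*pi/3))] = 0/6 = 0
(Exp terms are combined using exp(i*s)*conj(exp(i*t)) = exp(i*(s-t)), and sums of them are collapsed using the identity that for every m > 1 the m distinct m-th roots of unity sum to 0, e.g. 1 + exp(2*I*pi/3) + exp(-2*I*pi/3) = 0.)
Hence the multiplicities are chi_1: 1. Dimension check: dim(chi_5)*dim(chi_2) = 1*1 = 1 and sum (mult * dim) = 1*1 = 1.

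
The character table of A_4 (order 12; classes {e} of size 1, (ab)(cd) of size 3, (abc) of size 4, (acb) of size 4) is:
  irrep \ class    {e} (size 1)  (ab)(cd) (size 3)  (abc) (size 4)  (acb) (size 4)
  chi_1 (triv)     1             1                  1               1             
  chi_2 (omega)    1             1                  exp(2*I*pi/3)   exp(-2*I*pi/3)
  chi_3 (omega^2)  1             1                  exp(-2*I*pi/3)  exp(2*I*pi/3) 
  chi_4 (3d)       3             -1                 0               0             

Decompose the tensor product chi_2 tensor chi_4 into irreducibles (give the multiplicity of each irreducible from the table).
chi_2 tensor chi_4 = chi_4 (all other irreducibles have multiplicity 0).

Why: The character of a tensor product is the pointwise product (chi_2 * chi_4)(C) = chi_2(C) * chi_4(C):
  {e}: (1)*(3), (ab)(cd): (1)*(-1), (abc): (exp(2*I*pi/3))*(0), (acb): (exp(-2*I*pi/3))*(0)
so (chi_2 * chi_4) takes values
  {e} -> 3, (ab)(cd) -> -1, (abc) -> 0, (acb) -> 0.
Now take the inner product of this character with each irreducible chi from the table, <chi_2*chi_4, chi> = (1/12) sum_C |C| (chi_2*chi_4)(C) conj(chi(C)):
  <chi_2*chi_4, chi_1> = (1/12)[1*(3)*conj(1) + 3*(-1)*conj(1) + 4*(0)*conj(1) + 4*(0)*conj(1)]
      = (1/12)[(3) + (-3) + (0) + (0)] = 0/12 = 0
  <chi_2*chi_4, chi_2> = (1/12)[1*(3)*conj(1) + 3*(-1)*conj(1) + 4*(0)*conj(exp(2*I*pi/3)) + 4*(0)*conj(exp(-2*I*pi/3))]
      = (1/12)[(3) + (-3) + (0) + (0)] = 0/12 = 0
  <chi_2*chi_4, chi_3> = (1/12)[1*(3)*conj(1) + 3*(-1)*conj(1) + 4*(0)*conj(exp(-2*I*pi/3)) + 4*(0)*conj(exp(2*I*pi/3))]
      = (1/12)[(3) + (-3) + (0) + (0)] = 0/12 = 0
  <chi_2*chi_4, chi_4> = (1/12)[1*(3)*conj(3) + 3*(-1)*conj(-1) + 4*(0)*conj(0) + 4*(0)*conj(0)]
      = (1/12)[(9) + (3) + (0) + (0)] = 12/12 = 1
(Exp terms are combined using exp(i*s)*conj(exp(i*t)) = exp(i*(s-t)), and sums of them are collapsed using the identity that for every m > 1 the m distinct m-th roots of unity sum to 0, e.g. 1 + exp(2*I*pi/3) + exp(-2*I*pi/3) = 0.)
Hence the multiplicities are chi_4: 1. Dimension check: dim(chi_2)*dim(chi_4) = 1*3 = 3 and sum (mult * dim) = 1*3 = 3.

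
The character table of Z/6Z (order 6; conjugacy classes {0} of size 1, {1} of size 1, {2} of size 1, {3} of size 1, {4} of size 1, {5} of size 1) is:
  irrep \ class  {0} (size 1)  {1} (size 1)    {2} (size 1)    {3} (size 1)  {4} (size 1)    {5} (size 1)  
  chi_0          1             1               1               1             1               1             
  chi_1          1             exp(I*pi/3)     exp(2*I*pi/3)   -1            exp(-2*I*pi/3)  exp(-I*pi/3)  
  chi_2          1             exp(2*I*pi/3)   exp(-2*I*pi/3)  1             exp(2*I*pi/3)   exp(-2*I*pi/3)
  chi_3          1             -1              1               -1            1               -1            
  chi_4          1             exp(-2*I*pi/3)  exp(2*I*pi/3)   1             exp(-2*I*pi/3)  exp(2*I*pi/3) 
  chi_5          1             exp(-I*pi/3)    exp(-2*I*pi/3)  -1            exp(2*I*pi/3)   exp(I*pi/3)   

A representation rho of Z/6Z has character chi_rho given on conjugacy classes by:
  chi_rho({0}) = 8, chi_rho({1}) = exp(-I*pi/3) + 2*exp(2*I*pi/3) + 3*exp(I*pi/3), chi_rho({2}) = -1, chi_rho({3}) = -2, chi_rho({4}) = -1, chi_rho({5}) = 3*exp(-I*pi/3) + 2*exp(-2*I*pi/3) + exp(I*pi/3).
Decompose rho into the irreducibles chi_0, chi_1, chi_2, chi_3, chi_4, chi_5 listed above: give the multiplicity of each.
Multiplicities: chi_0: 1, chi_1: 3, chi_2: 2, chi_3: 1, chi_4: 0, chi_5: 1.

Justification: Use <chi_rho, chi> = (1/|G|) sum_C |C| * chi_rho(C) * conj(chi(C)) with |G| = 6 for each irreducible chi in the table:
  <chi_rho, chi_0> = (1/6)[1*(8)*conj(1) + 1*(exp(-I*pi/3) + 2*exp(2*I*pi/3) + 3*exp(I*pi/3))*conj(1) + 1*(-1)*conj(1) + 1*(-2)*conj(1) + 1*(-1)*conj(1) + 1*(3*exp(-I*pi/3) + 2*exp(-2*I*pi/3) + exp(I*pi/3))*conj(1)]
      = (1/6)[(8) + (exp(-I*pi/3) + 2*exp(2*I*pi/3) + 3*exp(I*pi/3)) + (-1) + (-2) + (-1) + (3*exp(-I*pi/3) + 2*exp(-2*I*pi/3) + exp(I*pi/3))] = 6/6 = 1
  <chi_rho, chi_1> = (1/6)[1*(8)*conj(1) + 1*(exp(-I*pi/3) + 2*exp(2*I*pi/3) + 3*exp(I*pi/3))*conj(exp(I*pi/3)) + 1*(-1)*conj(exp(2*I*pi/3)) + 1*(-2)*conj(-1) + 1*(-1)*conj(exp(-2*I*pi/3)) + 1*(3*exp(-I*pi/3) + 2*exp(-2*I*pi/3) + exp(I*pi/3))*conj(exp(-I*pi/3))]
      = (1/6)[(8) + (3 + exp(-2*I*pi/3) + 2*exp(I*pi/3)) + (3 + 2*exp(-2*I*pi/3) + 3*exp(2*I*pi/3)) + (2) + (3 + 3*exp(-2*I*pi/3) + 2*exp(2*I*pi/3)) + (3 + 2*exp(-I*pi/3) + exp(2*I*pi/3))] = 18/6 = 3
  <chi_rho, chi_2> = (1/6)[1*(8)*conj(1) + 1*(exp(-I*pi/3) + 2*exp(2*I*pi/3) + 3*exp(I*pi/3))*conj(exp(2*I*pi/3)) + 1*(-1)*conj(exp(-2*I*pi/3)) + 1*(-2)*conj(1) + 1*(-1)*conj(exp(2*I*pi/3)) + 1*(3*exp(-I*pi/3) + 2*exp(-2*I*pi/3) + exp(I*pi/3))*conj(exp(-2*I*pi/3))]
      = (1/6)[(8) + (1 + 3*exp(-I*pi/3)) + (3 + 3*exp(-2*I*pi/3) + 2*exp(2*I*pi/3)) + (-2) + (3 + 2*exp(-2*I*pi/3) + 3*exp(2*I*pi/3)) + (1 + 3*exp(I*pi/3))] = 12/6 = 2
  <chi_rho, chi_3> = (1/6)[1*(8)*conj(1) + 1*(exp(-I*pi/3) + 2*exp(2*I*pi/3) + 3*exp(I*pi/3))*conj(-1) + 1*(-1)*conj(1) + 1*(-2)*conj(-1) + 1*(-1)*conj(1) + 1*(3*exp(-I*pi/3) + 2*exp(-2*I*pi/3) + exp(I*pi/3))*conj(-1)]
      = (1/6)[(8) + (-3*exp(I*pi/3) - 2*exp(2*I*pi/3) - exp(-I*pi/3)) + (-1) + (2) + (-1) + (-exp(I*pi/3) - 2*exp(-2*I*pi/3) - 3*exp(-I*pi/3))] = 6/6 = 1
  <chi_rho, chi_4> = (1/6)[1*(8)*conj(1) + 1*(exp(-I*pi/3) + 2*exp(2*I*pi/3) + 3*exp(I*pi/3))*conj(exp(-2*I*pi/3)) + 1*(-1)*conj(exp(2*I*pi/3)) + 1*(-2)*conj(1) + 1*(-1)*conj(exp(-2*I*pi/3)) + 1*(3*exp(-I*pi/3) + 2*exp(-2*I*pi/3) + exp(I*pi/3))*conj(exp(2*I*pi/3))]
      = (1/6)[(8) + (-3 + 2*exp(-2*I*pi/3) + exp(I*pi/3)) + (3 + 2*exp(-2*I*pi/3) + 3*exp(2*I*pi/3)) + (-2) + (3 + 3*exp(-2*I*pi/3) + 2*exp(2*I*pi/3)) + (-3 + exp(-I*pi/3) + 2*exp(2*I*pi/3))] = 0/6 = 0
  <chi_rho, chi_5> = (1/6)[1*(8)*conj(1) + 1*(exp(-I*pi/3) + 2*exp(2*I*pi/3) + 3*exp(I*pi/3))*conj(exp(-I*pi/3)) + 1*(-1)*conj(exp(-2*I*pi/3)) + 1*(-2)*conj(-1) + 1*(-1)*conj(exp(2*I*pi/3)) + 1*(3*exp(-I*pi/3) + 2*exp(-2*I*pi/3) + exp(I*pi/3))*conj(exp(I*pi/3))]
      = (1/6)[(8) + (-1 + 3*exp(2*I*pi/3)) + (3 + 3*exp(-2*I*pi/3) + 2*exp(2*I*pi/3)) + (2) + (3 + 2*exp(-2*I*pi/3) + 3*exp(2*I*pi/3)) + (-1 + 3*exp(-2*I*pi/3))] = 6/6 = 1
(Exp terms are combined using exp(i*s)*conj(exp(i*t)) = exp(i*(s-t)), and sums of them are collapsed using the identity that for every m > 1 the m distinct m-th roots of unity sum to 0, e.g. 1 + exp(2*I*pi/3) + exp(-2*I*pi/3) = 0.)
Dimension check: dim(rho) = sum (mult * dim) = 1*1 + 3*1 + 2*1 + 1*1 + 0*1 + 1*1 = 8 = chi_rho(e) = 8.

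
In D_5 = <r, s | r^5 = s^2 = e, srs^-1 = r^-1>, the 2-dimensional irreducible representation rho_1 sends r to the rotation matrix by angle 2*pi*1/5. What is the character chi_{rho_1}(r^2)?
chi_{rho_1}(r^2) = 2*cos(2*pi*1*2/5) = -sqrt(5)/2 - 1/2

Justification: rho_1(r^2) is rotation by angle 2*pi*1*2/5, whose trace is 2*cos(2*pi*1*2/5) = -sqrt(5)/2 - 1/2.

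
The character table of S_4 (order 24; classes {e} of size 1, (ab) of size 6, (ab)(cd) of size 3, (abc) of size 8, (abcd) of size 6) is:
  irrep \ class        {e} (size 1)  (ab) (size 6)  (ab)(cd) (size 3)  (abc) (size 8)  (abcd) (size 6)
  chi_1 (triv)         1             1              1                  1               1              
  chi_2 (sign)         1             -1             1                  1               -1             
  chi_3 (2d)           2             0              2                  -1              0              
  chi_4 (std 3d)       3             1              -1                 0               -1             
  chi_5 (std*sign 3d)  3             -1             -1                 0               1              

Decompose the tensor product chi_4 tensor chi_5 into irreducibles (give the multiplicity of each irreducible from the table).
chi_4 tensor chi_5 = chi_2 + chi_3 + chi_4 + chi_5 (all other irreducibles have multiplicity 0).

Argument: The character of a tensor product is the pointwise product (chi_4 * chi_5)(C) = chi_4(C) * chi_5(C):
  {e}: (3)*(3), (ab): (1)*(-1), (ab)(cd): (-1)*(-1), (abc): (0)*(0), (abcd): (-1)*(1)
so (chi_4 * chi_5) takes values
  {e} -> 9, (ab) -> -1, (ab)(cd) -> 1, (abc) -> 0, (abcd) -> -1.
Now take the inner product of this character with each irreducible chi from the table, <chi_4*chi_5, chi> = (1/24) sum_C |C| (chi_4*chi_5)(C) conj(chi(C)):
  <chi_4*chi_5, chi_1> = (1/24)[1*(9)*conj(1) + 6*(-1)*conj(1) + 3*(1)*conj(1) + 8*(0)*conj(1) + 6*(-1)*conj(1)]
      = (1/24)[(9) + (-6) + (3) + (0) + (-6)] = 0/24 = 0
  <chi_4*chi_5, chi_2> = (1/24)[1*(9)*conj(1) + 6*(-1)*conj(-1) + 3*(1)*conj(1) + 8*(0)*conj(1) + 6*(-1)*conj(-1)]
      = (1/24)[(9) + (6) + (3) + (0) + (6)] = 24/24 = 1
  <chi_4*chi_5, chi_3> = (1/24)[1*(9)*conj(2) + 6*(-1)*conj(0) + 3*(1)*conj(2) + 8*(0)*conj(-1) + 6*(-1)*conj(0)]
      = (1/24)[(18) + (0) + (6) + (0) + (0)] = 24/24 = 1
  <chi_4*chi_5, chi_4> = (1/24)[1*(9)*conj(3) + 6*(-1)*conj(1) + 3*(1)*conj(-1) + 8*(0)*conj(0) + 6*(-1)*conj(-1)]
      = (1/24)[(27) + (-6) + (-3) + (0) + (6)] = 24/24 = 1
  <chi_4*chi_5, chi_5> = (1/24)[1*(9)*conj(3) + 6*(-1)*conj(-1) + 3*(1)*conj(-1) + 8*(0)*conj(0) + 6*(-1)*conj(1)]
      = (1/24)[(27) + (6) + (-3) + (0) + (-6)] = 24/24 = 1
Hence the multiplicities are chi_2: 1, chi_3: 1, chi_4: 1, chi_5: 1. Dimension check: dim(chi_4)*dim(chi_5) = 3*3 = 9 and sum (mult * dim) = 1*1 + 1*2 + 1*3 + 1*3 = 9.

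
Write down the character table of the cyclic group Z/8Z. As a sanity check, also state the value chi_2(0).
Character table of Z/8Z (irreps indexed chi_0,...,chi_7 with chi_k(m) = zeta_8^(k*m), zeta_8 = exp(2*pi*i/8)):
  irrep \ class  {0} (size 1)  {1} (size 1)    {2} (size 1)  {3} (size 1)    {4} (size 1)  {5} (size 1)    {6} (size 1)  {7} (size 1)  
  chi_0          1             1               1             1               1             1               1             1             
  chi_1          1             exp(I*pi/4)     I             exp(3*I*pi/4)   -1            exp(-3*I*pi/4)  -I            exp(-I*pi/4)  
  chi_2          1             I               -1            -I              1             I               -1            -I            
  chi_3          1             exp(3*I*pi/4)   -I            exp(I*pi/4)     -1            exp(-I*pi/4)    I             exp(-3*I*pi/4)
  chi_4          1             -1              1             -1              1             -1              1             -1            
  chi_5          1             exp(-3*I*pi/4)  I             exp(-I*pi/4)    -1            exp(I*pi/4)     -I            exp(3*I*pi/4) 
  chi_6          1             -I              -1            I               1             -I              -1            I             
  chi_7          1             exp(-I*pi/4)    -I            exp(-3*I*pi/4)  -1            exp(3*I*pi/4)   I             exp(I*pi/4)   

Spot check: chi_2(0) = zeta_8^(2*0) = zeta_8^0 = 1.

Justification: Z/8Z is abelian, so all 8 irreducible complex representations are 1-dimensional. They are given by chi_k(m) = zeta_8^(k*m) for k = 0,...,7. Row orthogonality: sum_m chi_k(m) conj(chi_l(m)) = 8 * [k = l].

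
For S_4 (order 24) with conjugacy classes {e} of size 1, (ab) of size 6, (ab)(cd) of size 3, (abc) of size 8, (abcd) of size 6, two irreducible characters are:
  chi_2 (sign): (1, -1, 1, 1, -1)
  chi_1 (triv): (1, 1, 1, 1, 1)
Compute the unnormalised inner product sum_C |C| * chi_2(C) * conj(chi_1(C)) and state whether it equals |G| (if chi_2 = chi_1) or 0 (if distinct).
Sum = 0; so <chi_2, chi_1> = 0 (distinct irreducibles are orthogonal).

Argument: Compute term by term over conjugacy classes (|C| * chi_2(C) * conj(chi_1(C))):
  1*(1)*conj(1) + 6*(-1)*conj(1) + 3*(1)*conj(1) + 8*(1)*conj(1) + 6*(-1)*conj(1)
  = (1) + (-6) + (3) + (8) + (-6)
  = 0.
Dividing by |G| = 24 gives 0/24 = 0, matching the row-orthogonality relation <chi_2, chi_1> = [chi_2 = chi_1].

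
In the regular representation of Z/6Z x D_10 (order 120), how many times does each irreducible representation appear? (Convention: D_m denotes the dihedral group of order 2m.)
Each irreducible V_i of dimension d_i appears with multiplicity d_i, i.e. rho_reg = (direct sum over all irreducibles V_i) d_i V_i. The irreducible dimensions for Z/6Z x D_10 are 1, 1, 1, 1, 1, 1, 1, 1, 1, 1, 1, 1, 1, 1, 1, 1, 1, 1, 1, 1, 1, 1, 1, 1, 2, 2, 2, 2, 2, 2, 2, 2, 2, 2, 2, 2, 2, 2, 2, 2, 2, 2, 2, 2, 2, 2, 2, 2: 24 irreducibles of dimension 1, each with multiplicity 1; 24 irreducibles of dimension 2, each with multiplicity 2. Total dimension 24*1*1 + 24*2*2 = 120 = |G|.

Derivation: General theorem: in the regular representation of a finite group G, each irreducible appears with multiplicity equal to its dimension. Check: dim(rho_reg) = sum d_i^2 = 1 + 1 + 1 + 1 + 1 + 1 + 1 + 1 + 1 + 1 + 1 + 1 + 1 + 1 + 1 + 1 + 1 + 1 + 1 + 1 + 1 + 1 + 1 + 1 + 4 + 4 + 4 + 4 + 4 + 4 + 4 + 4 + 4 + 4 + 4 + 4 + 4 + 4 + 4 + 4 + 4 + 4 + 4 + 4 + 4 + 4 + 4 + 4 = 120 = |G|.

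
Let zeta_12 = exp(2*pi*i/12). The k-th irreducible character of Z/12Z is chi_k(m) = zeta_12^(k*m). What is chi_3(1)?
chi_3(1) = zeta_12^3 = I

chi_3(1) = zeta_12^(3*1) = zeta_12^3. Since zeta_12^12 = 1, this equals zeta_12^3 = exp(2*pi*i*3/12) = I.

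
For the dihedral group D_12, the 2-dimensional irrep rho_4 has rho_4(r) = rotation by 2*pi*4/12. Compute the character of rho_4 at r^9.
chi_{rho_4}(r^9) = 2*cos(2*pi*4*9/12) = 2

Derivation: rho_4(r^9) is rotation by angle 2*pi*4*9/12, whose trace is 2*cos(2*pi*4*9/12) = 2.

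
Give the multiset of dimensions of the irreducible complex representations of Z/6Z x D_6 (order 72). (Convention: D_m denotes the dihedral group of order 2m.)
Dimensions: 1, 1, 1, 1, 1, 1, 1, 1, 1, 1, 1, 1, 1, 1, 1, 1, 1, 1, 1, 1, 1, 1, 1, 1, 2, 2, 2, 2, 2, 2, 2, 2, 2, 2, 2, 2

Justification: There are 36 irreducibles (= number of conjugacy classes). Their dimensions d_i satisfy sum d_i^2 = |G| = 72: 1 + 1 + 1 + 1 + 1 + 1 + 1 + 1 + 1 + 1 + 1 + 1 + 1 + 1 + 1 + 1 + 1 + 1 + 1 + 1 + 1 + 1 + 1 + 1 + 4 + 4 + 4 + 4 + 4 + 4 + 4 + 4 + 4 + 4 + 4 + 4 = 72. (For the product with Z/6Z: each of the 6 1-dim characters of Z/6Z tensors with each irrep of D_6, giving 6 copies of each D_6-dimension.)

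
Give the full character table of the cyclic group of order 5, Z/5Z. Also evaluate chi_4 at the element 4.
Character table of Z/5Z (irreps indexed chi_0,...,chi_4 with chi_k(m) = zeta_5^(k*m), zeta_5 = exp(2*pi*i/5)):
  irrep \ class  {0} (size 1)  {1} (size 1)    {2} (size 1)    {3} (size 1)    {4} (size 1)  
  chi_0          1             1               1               1               1             
  chi_1          1             exp(2*I*pi/5)   exp(4*I*pi/5)   exp(-4*I*pi/5)  exp(-2*I*pi/5)
  chi_2          1             exp(4*I*pi/5)   exp(-2*I*pi/5)  exp(2*I*pi/5)   exp(-4*I*pi/5)
  chi_3          1             exp(-4*I*pi/5)  exp(2*I*pi/5)   exp(-2*I*pi/5)  exp(4*I*pi/5) 
  chi_4          1             exp(-2*I*pi/5)  exp(-4*I*pi/5)  exp(4*I*pi/5)   exp(2*I*pi/5) 

Spot check: chi_4(4) = zeta_5^(4*4) = zeta_5^16 = exp(2*I*pi/5).

Working: Z/5Z is abelian, so all 5 irreducible complex representations are 1-dimensional. They are given by chi_k(m) = zeta_5^(k*m) for k = 0,...,4. Row orthogonality: sum_m chi_k(m) conj(chi_l(m)) = 5 * [k = l].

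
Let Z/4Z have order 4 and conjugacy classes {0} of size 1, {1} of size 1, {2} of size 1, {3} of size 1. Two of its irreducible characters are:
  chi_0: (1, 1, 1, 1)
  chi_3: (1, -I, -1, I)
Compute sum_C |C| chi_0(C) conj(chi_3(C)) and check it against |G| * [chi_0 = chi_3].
Sum = 0; so <chi_0, chi_3> = 0 (distinct irreducibles are orthogonal).

Argument: Compute term by term over conjugacy classes (|C| * chi_0(C) * conj(chi_3(C))):
  1*(1)*conj(1) + 1*(1)*conj(-I) + 1*(1)*conj(-1) + 1*(1)*conj(I)
  = (1) + (I) + (-1) + (-I)
  = 0.
(Exp terms are combined using exp(i*s)*conj(exp(i*t)) = exp(i*(s-t)), and sums of them are collapsed using the identity that for every m > 1 the m distinct m-th roots of unity sum to 0, e.g. 1 + exp(2*I*pi/3) + exp(-2*I*pi/3) = 0.)
Dividing by |G| = 4 gives 0/4 = 0, matching the row-orthogonality relation <chi_0, chi_3> = [chi_0 = chi_3].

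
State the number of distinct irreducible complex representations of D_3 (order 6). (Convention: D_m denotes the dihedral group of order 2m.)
3

Details: The number of irreducible complex representations of a finite group equals its number of conjugacy classes. D_3 has 3 conjugacy classes ((n+3)/2 for n odd), so D_3 (order 6) has exactly 3 irreducible complex representations.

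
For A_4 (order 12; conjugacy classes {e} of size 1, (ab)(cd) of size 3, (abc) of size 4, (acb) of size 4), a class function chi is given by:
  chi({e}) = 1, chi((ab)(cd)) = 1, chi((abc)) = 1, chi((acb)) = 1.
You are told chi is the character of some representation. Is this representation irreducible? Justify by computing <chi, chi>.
Irreducible: <chi, chi> = 1.

Proof sketch: <chi, chi> = (1/|G|) sum_C |C| * |chi(C)|^2 = (1/12)[1*|1|^2 + 3*|1|^2 + 4*|1|^2 + 4*|1|^2]
  = (1/12)[(1) + (3) + (4) + (4)] = 12/12 = 1.
(Exp terms are combined using exp(i*s)*conj(exp(i*t)) = exp(i*(s-t)), and sums of them are collapsed using the identity that for every m > 1 the m distinct m-th roots of unity sum to 0, e.g. 1 + exp(2*I*pi/3) + exp(-2*I*pi/3) = 0.)
A character is irreducible iff <chi, chi> = 1, so this representation is irreducible.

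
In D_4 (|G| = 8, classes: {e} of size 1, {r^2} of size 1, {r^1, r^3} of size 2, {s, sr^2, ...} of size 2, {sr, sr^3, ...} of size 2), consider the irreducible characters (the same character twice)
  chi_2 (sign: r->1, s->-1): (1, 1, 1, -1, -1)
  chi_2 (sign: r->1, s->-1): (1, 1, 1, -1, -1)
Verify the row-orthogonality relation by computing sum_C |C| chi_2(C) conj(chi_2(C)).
Sum = 8 = |G| = 8; so <chi_2, chi_2> = 1 (norm-1 confirms irreducibility).

Reasoning: Compute term by term over conjugacy classes (|C| * chi_2(C) * conj(chi_2(C))):
  1*(1)*conj(1) + 1*(1)*conj(1) + 2*(1)*conj(1) + 2*(-1)*conj(-1) + 2*(-1)*conj(-1)
  = (1) + (1) + (2) + (2) + (2)
  = 8.
Dividing by |G| = 8 gives 8/8 = 1, matching the row-orthogonality relation <chi_2, chi_2> = [chi_2 = chi_2].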